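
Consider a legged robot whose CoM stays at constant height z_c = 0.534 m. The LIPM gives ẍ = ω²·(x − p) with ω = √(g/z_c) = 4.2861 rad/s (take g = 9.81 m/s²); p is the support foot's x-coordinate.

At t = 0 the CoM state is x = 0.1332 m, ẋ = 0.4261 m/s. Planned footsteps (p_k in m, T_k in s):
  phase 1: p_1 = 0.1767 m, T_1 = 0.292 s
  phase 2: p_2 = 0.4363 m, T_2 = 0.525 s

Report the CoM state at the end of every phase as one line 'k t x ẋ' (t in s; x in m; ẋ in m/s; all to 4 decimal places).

1 0.2920 0.2540 0.5065
2 0.8170 0.1161 -1.2365

phase 1: p=0.1767, T=0.292, ωT=1.251541, cosh=1.890895, sinh=1.604831; start (x,ẋ)=(0.133200, 0.426100) → end (x,ẋ)=(0.253989, 0.506497)
phase 2: p=0.4363, T=0.525, ωT=2.250203, cosh=4.797518, sinh=4.692140; start (x,ẋ)=(0.253989, 0.506497) → end (x,ẋ)=(0.116141, -1.236517)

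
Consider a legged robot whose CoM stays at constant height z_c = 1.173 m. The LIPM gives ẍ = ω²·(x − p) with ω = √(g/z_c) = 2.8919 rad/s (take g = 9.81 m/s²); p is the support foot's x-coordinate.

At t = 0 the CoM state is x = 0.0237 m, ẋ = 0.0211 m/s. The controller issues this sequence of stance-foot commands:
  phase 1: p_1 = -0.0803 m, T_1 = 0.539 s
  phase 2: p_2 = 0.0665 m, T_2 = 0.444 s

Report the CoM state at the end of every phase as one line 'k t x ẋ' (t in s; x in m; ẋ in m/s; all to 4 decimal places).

phase 1: p=-0.0803, T=0.539, ωT=1.558734, cosh=2.481602, sinh=2.271199; start (x,ẋ)=(0.023700, 0.021100) → end (x,ẋ)=(0.194358, 0.735442)
phase 2: p=0.0665, T=0.444, ωT=1.284004, cosh=1.943997, sinh=1.667071; start (x,ẋ)=(0.194358, 0.735442) → end (x,ẋ)=(0.739010, 2.046100)

1 0.5390 0.1944 0.7354
2 0.9830 0.7390 2.0461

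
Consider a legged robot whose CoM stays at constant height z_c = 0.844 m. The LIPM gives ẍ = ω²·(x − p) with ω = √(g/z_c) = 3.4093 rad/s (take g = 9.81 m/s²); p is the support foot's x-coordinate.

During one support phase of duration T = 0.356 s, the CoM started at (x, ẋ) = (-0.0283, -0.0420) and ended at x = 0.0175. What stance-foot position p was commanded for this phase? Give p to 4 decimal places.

ωT = 3.4093·0.356 = 1.213711; cosh(ωT) = 1.831522, sinh(ωT) = 1.534430
x(T) = p + (x₀−p)·cosh(ωT) + (ẋ₀/ω)·sinh(ωT) ⇒ p·(1 − cosh) = x(T) − x₀·cosh − (ẋ₀/ω)·sinh
numerator   = 0.0175 − (-0.0283)·1.831522 − (-0.0420/3.4093)·1.534430 = 0.088235
denominator = 1 − 1.831522 = -0.831522
p = 0.088235 / -0.831522 = -0.1061

p = -0.1061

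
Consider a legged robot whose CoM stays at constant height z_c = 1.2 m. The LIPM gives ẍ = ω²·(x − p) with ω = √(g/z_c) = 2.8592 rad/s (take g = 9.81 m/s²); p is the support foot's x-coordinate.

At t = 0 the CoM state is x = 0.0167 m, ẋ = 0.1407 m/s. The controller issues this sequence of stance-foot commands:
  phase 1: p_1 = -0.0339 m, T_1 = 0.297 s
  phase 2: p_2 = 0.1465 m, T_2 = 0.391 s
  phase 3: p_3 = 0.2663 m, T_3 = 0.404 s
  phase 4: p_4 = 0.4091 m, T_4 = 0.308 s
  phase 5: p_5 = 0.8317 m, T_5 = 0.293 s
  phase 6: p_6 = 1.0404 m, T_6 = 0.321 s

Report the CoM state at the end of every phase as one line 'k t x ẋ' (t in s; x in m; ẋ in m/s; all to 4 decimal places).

1 0.2970 0.0831 0.3327
2 0.6880 0.1980 0.3155
3 1.0920 0.3050 0.2714
4 1.4000 0.3567 0.0862
5 1.6930 0.2084 -1.1572
6 2.0140 -0.5932 -4.1828

phase 1: p=-0.0339, T=0.297, ωT=0.849182, cosh=1.382750, sinh=0.954985; start (x,ẋ)=(0.016700, 0.140700) → end (x,ẋ)=(0.083062, 0.332716)
phase 2: p=0.1465, T=0.391, ωT=1.117947, cosh=1.692760, sinh=1.365809; start (x,ẋ)=(0.083062, 0.332716) → end (x,ẋ)=(0.198049, 0.315473)
phase 3: p=0.2663, T=0.404, ωT=1.155117, cosh=1.744707, sinh=1.429687; start (x,ẋ)=(0.198049, 0.315473) → end (x,ẋ)=(0.304968, 0.271413)
phase 4: p=0.4091, T=0.308, ωT=0.880634, cosh=1.413474, sinh=0.998954; start (x,ẋ)=(0.304968, 0.271413) → end (x,ẋ)=(0.356739, 0.086212)
phase 5: p=0.8317, T=0.293, ωT=0.837746, cosh=1.371918, sinh=0.939233; start (x,ẋ)=(0.356739, 0.086212) → end (x,ẋ)=(0.208412, -1.157212)
phase 6: p=1.0404, T=0.321, ωT=0.917803, cosh=1.451590, sinh=1.052194; start (x,ẋ)=(0.208412, -1.157212) → end (x,ẋ)=(-0.593163, -4.182778)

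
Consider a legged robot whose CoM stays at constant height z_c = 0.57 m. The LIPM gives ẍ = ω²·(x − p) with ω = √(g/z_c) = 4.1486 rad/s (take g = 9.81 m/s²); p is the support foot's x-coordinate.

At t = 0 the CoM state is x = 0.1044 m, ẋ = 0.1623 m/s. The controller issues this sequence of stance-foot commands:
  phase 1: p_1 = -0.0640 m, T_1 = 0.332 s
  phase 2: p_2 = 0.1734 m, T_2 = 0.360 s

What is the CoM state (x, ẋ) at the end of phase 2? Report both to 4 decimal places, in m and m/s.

x = 1.4534, ẋ = 5.5011

phase 1: p=-0.0640, T=0.332, ωT=1.377335, cosh=2.108287, sinh=1.856037; start (x,ẋ)=(0.104400, 0.162300) → end (x,ẋ)=(0.363647, 1.638847)
phase 2: p=0.1734, T=0.360, ωT=1.493496, cosh=2.338610, sinh=2.114024; start (x,ẋ)=(0.363647, 1.638847) → end (x,ẋ)=(1.453429, 5.501134)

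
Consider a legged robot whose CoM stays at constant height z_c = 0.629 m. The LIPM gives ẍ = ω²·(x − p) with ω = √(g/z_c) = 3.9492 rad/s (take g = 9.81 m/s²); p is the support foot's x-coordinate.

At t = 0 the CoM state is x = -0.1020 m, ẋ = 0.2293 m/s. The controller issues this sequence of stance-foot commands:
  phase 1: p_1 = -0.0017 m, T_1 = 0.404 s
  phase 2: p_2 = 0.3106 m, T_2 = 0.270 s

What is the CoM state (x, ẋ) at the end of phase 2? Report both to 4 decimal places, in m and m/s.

x = -0.5047, ẋ = -2.7515

phase 1: p=-0.0017, T=0.404, ωT=1.595477, cosh=2.566746, sinh=2.363934; start (x,ẋ)=(-0.102000, 0.229300) → end (x,ẋ)=(-0.121889, -0.347811)
phase 2: p=0.3106, T=0.270, ωT=1.066284, cosh=1.624426, sinh=1.280140; start (x,ẋ)=(-0.121889, -0.347811) → end (x,ẋ)=(-0.504690, -2.751453)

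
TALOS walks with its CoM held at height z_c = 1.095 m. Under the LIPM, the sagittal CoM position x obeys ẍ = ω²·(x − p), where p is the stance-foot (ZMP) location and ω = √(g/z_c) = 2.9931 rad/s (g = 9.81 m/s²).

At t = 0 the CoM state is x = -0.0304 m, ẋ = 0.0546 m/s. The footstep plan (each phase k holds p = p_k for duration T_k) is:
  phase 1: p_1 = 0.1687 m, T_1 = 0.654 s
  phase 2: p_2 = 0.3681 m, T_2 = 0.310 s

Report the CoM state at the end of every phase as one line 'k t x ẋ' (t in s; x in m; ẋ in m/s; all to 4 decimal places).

phase 1: p=0.1687, T=0.654, ωT=1.957487, cosh=3.611362, sinh=3.470149; start (x,ẋ)=(-0.030400, 0.054600) → end (x,ẋ)=(-0.487020, -1.870773)
phase 2: p=0.3681, T=0.310, ωT=0.927861, cosh=1.462246, sinh=1.066848; start (x,ẋ)=(-0.487020, -1.870773) → end (x,ẋ)=(-1.549106, -5.466083)

1 0.6540 -0.4870 -1.8708
2 0.9640 -1.5491 -5.4661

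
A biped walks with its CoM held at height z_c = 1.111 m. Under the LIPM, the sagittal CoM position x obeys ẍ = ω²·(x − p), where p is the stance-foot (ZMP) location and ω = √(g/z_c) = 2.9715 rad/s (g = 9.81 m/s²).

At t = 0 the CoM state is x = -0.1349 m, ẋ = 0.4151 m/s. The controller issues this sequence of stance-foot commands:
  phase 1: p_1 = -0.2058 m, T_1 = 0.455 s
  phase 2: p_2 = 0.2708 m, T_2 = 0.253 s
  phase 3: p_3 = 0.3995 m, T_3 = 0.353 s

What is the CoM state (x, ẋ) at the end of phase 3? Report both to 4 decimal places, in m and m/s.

x = 1.1738, ẋ = 2.6773

phase 1: p=-0.2058, T=0.455, ωT=1.352032, cosh=2.061994, sinh=1.803280; start (x,ẋ)=(-0.134900, 0.415100) → end (x,ẋ)=(0.192302, 1.235847)
phase 2: p=0.2708, T=0.253, ωT=0.751789, cosh=1.296157, sinh=0.824635; start (x,ẋ)=(0.192302, 1.235847) → end (x,ẋ)=(0.512020, 1.409501)
phase 3: p=0.3995, T=0.353, ωT=1.048939, cosh=1.602466, sinh=1.252157; start (x,ẋ)=(0.512020, 1.409501) → end (x,ẋ)=(1.173758, 2.677342)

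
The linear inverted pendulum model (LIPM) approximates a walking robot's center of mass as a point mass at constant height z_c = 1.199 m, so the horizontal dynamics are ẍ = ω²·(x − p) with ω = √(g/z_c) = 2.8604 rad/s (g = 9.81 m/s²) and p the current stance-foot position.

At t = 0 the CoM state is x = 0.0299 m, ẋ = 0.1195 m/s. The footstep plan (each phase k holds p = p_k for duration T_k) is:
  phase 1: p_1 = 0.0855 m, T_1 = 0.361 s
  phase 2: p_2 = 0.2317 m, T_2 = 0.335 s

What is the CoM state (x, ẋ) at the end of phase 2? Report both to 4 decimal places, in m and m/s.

phase 1: p=0.0855, T=0.361, ωT=1.032604, cosh=1.582224, sinh=1.226146; start (x,ẋ)=(0.029900, 0.119500) → end (x,ẋ)=(0.048753, -0.005928)
phase 2: p=0.2317, T=0.335, ωT=0.958234, cosh=1.495329, sinh=1.111759; start (x,ẋ)=(0.048753, -0.005928) → end (x,ẋ)=(-0.044169, -0.590649)

x = -0.0442, ẋ = -0.5906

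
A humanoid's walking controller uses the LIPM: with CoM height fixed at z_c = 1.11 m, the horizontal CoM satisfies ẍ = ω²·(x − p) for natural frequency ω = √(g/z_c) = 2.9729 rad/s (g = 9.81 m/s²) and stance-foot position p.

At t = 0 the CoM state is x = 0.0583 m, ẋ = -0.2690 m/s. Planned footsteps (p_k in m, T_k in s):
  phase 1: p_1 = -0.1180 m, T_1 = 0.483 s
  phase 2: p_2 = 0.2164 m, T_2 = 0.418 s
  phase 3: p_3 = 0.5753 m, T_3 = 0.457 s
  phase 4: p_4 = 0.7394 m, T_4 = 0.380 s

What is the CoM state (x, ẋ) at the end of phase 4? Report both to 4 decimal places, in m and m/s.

x = -1.1708, ẋ = -5.4133

phase 1: p=-0.1180, T=0.483, ωT=1.435911, cosh=2.220685, sinh=1.982786; start (x,ẋ)=(0.058300, -0.269000) → end (x,ẋ)=(0.094096, 0.441858)
phase 2: p=0.2164, T=0.418, ωT=1.242672, cosh=1.876736, sinh=1.588124; start (x,ẋ)=(0.094096, 0.441858) → end (x,ẋ)=(0.222909, 0.251814)
phase 3: p=0.5753, T=0.457, ωT=1.358615, cosh=2.073909, sinh=1.816893; start (x,ẋ)=(0.222909, 0.251814) → end (x,ẋ)=(-0.001630, -1.381179)
phase 4: p=0.7394, T=0.380, ωT=1.129702, cosh=1.708932, sinh=1.385802; start (x,ẋ)=(-0.001630, -1.381179) → end (x,ẋ)=(-1.170800, -5.413276)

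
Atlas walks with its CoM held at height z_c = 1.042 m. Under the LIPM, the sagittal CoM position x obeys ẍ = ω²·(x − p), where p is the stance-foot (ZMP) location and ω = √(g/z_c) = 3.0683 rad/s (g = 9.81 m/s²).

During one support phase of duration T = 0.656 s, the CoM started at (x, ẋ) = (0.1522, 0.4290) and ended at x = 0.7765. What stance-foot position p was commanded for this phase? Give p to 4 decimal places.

p = 0.1129

ωT = 3.0683·0.656 = 2.012805; cosh(ωT) = 3.808947, sinh(ωT) = 3.675333
x(T) = p + (x₀−p)·cosh(ωT) + (ẋ₀/ω)·sinh(ωT) ⇒ p·(1 − cosh) = x(T) − x₀·cosh − (ẋ₀/ω)·sinh
numerator   = 0.7765 − (0.1522)·3.808947 − (0.4290/3.0683)·3.675333 = -0.317095
denominator = 1 − 3.808947 = -2.808947
p = -0.317095 / -2.808947 = 0.1129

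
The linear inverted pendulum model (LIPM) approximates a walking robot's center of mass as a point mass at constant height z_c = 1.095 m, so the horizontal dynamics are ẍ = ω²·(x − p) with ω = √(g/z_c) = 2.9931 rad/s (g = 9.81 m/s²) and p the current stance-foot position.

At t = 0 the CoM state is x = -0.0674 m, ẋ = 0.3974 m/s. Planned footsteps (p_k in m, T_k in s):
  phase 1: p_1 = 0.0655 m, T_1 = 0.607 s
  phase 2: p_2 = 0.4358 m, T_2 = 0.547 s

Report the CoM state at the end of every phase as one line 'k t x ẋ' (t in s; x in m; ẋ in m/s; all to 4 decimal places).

1 0.6070 0.0435 0.0634
2 1.1540 -0.5583 -2.7346

phase 1: p=0.0655, T=0.607, ωT=1.816812, cosh=3.157378, sinh=2.994834; start (x,ẋ)=(-0.067400, 0.397400) → end (x,ẋ)=(0.043515, 0.063448)
phase 2: p=0.4358, T=0.547, ωT=1.637226, cosh=2.667703, sinh=2.473184; start (x,ẋ)=(0.043515, 0.063448) → end (x,ẋ)=(-0.558274, -2.734627)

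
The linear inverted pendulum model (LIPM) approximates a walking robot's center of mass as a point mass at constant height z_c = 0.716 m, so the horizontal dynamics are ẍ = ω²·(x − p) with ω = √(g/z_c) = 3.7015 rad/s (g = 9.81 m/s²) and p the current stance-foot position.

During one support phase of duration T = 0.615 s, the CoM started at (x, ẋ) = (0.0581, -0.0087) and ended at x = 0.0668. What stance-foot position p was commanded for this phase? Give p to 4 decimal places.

ωT = 3.7015·0.615 = 2.276422; cosh(ωT) = 4.922209, sinh(ωT) = 4.819558
x(T) = p + (x₀−p)·cosh(ωT) + (ẋ₀/ω)·sinh(ωT) ⇒ p·(1 − cosh) = x(T) − x₀·cosh − (ẋ₀/ω)·sinh
numerator   = 0.0668 − (0.0581)·4.922209 − (-0.0087/3.7015)·4.819558 = -0.207852
denominator = 1 − 4.922209 = -3.922209
p = -0.207852 / -3.922209 = 0.0530

p = 0.0530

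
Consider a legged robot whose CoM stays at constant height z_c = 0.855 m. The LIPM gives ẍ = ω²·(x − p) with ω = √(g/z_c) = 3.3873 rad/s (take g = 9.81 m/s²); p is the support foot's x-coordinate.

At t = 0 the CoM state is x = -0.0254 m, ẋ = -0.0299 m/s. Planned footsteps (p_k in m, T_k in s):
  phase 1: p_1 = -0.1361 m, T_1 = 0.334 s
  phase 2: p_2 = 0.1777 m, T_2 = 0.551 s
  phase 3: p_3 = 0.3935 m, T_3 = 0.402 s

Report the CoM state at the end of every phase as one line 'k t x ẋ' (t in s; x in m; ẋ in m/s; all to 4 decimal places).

1 0.3340 0.0411 0.4695
2 0.8850 0.1629 0.0939
3 1.2870 -0.0356 -1.2292

phase 1: p=-0.1361, T=0.334, ωT=1.131358, cosh=1.711229, sinh=1.388635; start (x,ẋ)=(-0.025400, -0.029900) → end (x,ẋ)=(0.041075, 0.469536)
phase 2: p=0.1777, T=0.551, ωT=1.866402, cosh=3.309837, sinh=3.155158; start (x,ẋ)=(0.041075, 0.469536) → end (x,ẋ)=(0.162853, 0.093919)
phase 3: p=0.3935, T=0.402, ωT=1.361695, cosh=2.079514, sinh=1.823288; start (x,ẋ)=(0.162853, 0.093919) → end (x,ẋ)=(-0.035581, -1.229178)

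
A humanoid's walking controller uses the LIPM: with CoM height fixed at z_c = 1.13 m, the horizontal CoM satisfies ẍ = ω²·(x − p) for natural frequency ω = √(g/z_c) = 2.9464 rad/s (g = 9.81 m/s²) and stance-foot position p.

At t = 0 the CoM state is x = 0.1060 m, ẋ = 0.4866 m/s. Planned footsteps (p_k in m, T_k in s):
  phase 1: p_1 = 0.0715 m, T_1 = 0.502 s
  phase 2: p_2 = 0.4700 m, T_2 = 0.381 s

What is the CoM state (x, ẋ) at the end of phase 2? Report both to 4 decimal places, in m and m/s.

phase 1: p=0.0715, T=0.502, ωT=1.479093, cosh=2.308403, sinh=2.080559; start (x,ẋ)=(0.106000, 0.486600) → end (x,ẋ)=(0.494746, 1.334760)
phase 2: p=0.4700, T=0.381, ωT=1.122578, cosh=1.699103, sinh=1.373664; start (x,ẋ)=(0.494746, 1.334760) → end (x,ẋ)=(1.134334, 2.368049)

x = 1.1343, ẋ = 2.3680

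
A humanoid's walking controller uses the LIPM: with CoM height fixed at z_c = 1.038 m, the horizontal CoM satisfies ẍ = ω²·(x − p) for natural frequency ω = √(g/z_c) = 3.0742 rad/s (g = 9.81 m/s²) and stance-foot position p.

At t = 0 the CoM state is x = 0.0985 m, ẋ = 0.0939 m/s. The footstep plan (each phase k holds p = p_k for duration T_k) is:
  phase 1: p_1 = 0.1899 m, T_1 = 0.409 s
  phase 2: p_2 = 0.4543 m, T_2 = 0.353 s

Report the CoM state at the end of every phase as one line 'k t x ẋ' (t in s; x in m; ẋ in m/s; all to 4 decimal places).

1 0.4090 0.0656 -0.2756
2 0.7620 -0.3042 -2.0212

phase 1: p=0.1899, T=0.409, ωT=1.257348, cosh=1.900246, sinh=1.615838; start (x,ẋ)=(0.098500, 0.093900) → end (x,ẋ)=(0.065573, -0.275588)
phase 2: p=0.4543, T=0.353, ωT=1.085193, cosh=1.648923, sinh=1.311087; start (x,ẋ)=(0.065573, -0.275588) → end (x,ẋ)=(-0.304215, -2.021206)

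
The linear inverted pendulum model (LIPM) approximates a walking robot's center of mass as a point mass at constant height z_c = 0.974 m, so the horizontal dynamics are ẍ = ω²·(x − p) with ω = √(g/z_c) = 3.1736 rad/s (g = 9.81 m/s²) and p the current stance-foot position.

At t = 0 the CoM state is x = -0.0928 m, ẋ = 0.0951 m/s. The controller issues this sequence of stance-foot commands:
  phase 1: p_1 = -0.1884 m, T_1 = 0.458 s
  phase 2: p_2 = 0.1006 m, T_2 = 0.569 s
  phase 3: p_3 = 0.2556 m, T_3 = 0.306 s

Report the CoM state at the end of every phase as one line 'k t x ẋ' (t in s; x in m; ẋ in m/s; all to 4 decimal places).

1 0.4580 0.0879 0.8281
2 1.0270 0.8332 2.4676
3 1.3330 2.0071 5.7989

phase 1: p=-0.1884, T=0.458, ωT=1.453509, cosh=2.255924, sinh=2.022175; start (x,ẋ)=(-0.092800, 0.095100) → end (x,ẋ)=(0.087863, 0.828059)
phase 2: p=0.1006, T=0.569, ωT=1.805778, cosh=3.124526, sinh=2.960180; start (x,ẋ)=(0.087863, 0.828059) → end (x,ẋ)=(0.833175, 2.467632)
phase 3: p=0.2556, T=0.306, ωT=0.971122, cosh=1.509781, sinh=1.131123; start (x,ẋ)=(0.833175, 2.467632) → end (x,ẋ)=(2.007117, 5.798925)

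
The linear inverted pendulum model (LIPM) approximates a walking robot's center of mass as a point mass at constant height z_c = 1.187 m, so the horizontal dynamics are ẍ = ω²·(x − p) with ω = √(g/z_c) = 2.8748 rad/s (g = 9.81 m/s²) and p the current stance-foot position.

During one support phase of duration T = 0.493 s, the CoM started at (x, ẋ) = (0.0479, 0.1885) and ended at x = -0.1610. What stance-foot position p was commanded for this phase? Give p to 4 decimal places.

ωT = 2.8748·0.493 = 1.417276; cosh(ωT) = 2.184121, sinh(ωT) = 1.941747
x(T) = p + (x₀−p)·cosh(ωT) + (ẋ₀/ω)·sinh(ωT) ⇒ p·(1 − cosh) = x(T) − x₀·cosh − (ẋ₀/ω)·sinh
numerator   = -0.1610 − (0.0479)·2.184121 − (0.1885/2.8748)·1.941747 = -0.392939
denominator = 1 − 2.184121 = -1.184121
p = -0.392939 / -1.184121 = 0.3318

p = 0.3318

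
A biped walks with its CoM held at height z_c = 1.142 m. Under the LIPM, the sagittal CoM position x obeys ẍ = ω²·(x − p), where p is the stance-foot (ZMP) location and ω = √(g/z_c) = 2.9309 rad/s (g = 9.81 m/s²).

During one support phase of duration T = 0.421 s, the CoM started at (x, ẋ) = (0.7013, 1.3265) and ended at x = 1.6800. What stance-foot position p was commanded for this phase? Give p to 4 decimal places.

p = 0.3915

ωT = 2.9309·0.421 = 1.233909; cosh(ωT) = 1.862891, sinh(ωT) = 1.571738
x(T) = p + (x₀−p)·cosh(ωT) + (ẋ₀/ω)·sinh(ωT) ⇒ p·(1 − cosh) = x(T) − x₀·cosh − (ẋ₀/ω)·sinh
numerator   = 1.6800 − (0.7013)·1.862891 − (1.3265/2.9309)·1.571738 = -0.337800
denominator = 1 − 1.862891 = -0.862891
p = -0.337800 / -0.862891 = 0.3915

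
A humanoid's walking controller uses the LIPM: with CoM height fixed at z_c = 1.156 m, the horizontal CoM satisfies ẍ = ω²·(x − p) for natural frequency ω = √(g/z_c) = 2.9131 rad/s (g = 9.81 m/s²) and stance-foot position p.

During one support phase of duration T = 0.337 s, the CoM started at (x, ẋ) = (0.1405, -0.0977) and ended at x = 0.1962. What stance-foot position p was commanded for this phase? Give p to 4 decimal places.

ωT = 2.9131·0.337 = 0.981715; cosh(ωT) = 1.521849, sinh(ωT) = 1.147180
x(T) = p + (x₀−p)·cosh(ωT) + (ẋ₀/ω)·sinh(ωT) ⇒ p·(1 − cosh) = x(T) − x₀·cosh − (ẋ₀/ω)·sinh
numerator   = 0.1962 − (0.1405)·1.521849 − (-0.0977/2.9131)·1.147180 = 0.020855
denominator = 1 − 1.521849 = -0.521849
p = 0.020855 / -0.521849 = -0.0400

p = -0.0400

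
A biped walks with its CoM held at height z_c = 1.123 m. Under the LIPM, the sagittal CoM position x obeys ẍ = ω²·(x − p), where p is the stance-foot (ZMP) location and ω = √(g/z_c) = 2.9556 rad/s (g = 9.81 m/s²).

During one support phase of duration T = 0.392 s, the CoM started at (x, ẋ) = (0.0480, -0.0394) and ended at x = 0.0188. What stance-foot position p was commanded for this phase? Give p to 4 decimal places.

p = 0.0614

ωT = 2.9556·0.392 = 1.158595; cosh(ωT) = 1.749691, sinh(ωT) = 1.435764
x(T) = p + (x₀−p)·cosh(ωT) + (ẋ₀/ω)·sinh(ωT) ⇒ p·(1 − cosh) = x(T) − x₀·cosh − (ẋ₀/ω)·sinh
numerator   = 0.0188 − (0.0480)·1.749691 − (-0.0394/2.9556)·1.435764 = -0.046046
denominator = 1 − 1.749691 = -0.749691
p = -0.046046 / -0.749691 = 0.0614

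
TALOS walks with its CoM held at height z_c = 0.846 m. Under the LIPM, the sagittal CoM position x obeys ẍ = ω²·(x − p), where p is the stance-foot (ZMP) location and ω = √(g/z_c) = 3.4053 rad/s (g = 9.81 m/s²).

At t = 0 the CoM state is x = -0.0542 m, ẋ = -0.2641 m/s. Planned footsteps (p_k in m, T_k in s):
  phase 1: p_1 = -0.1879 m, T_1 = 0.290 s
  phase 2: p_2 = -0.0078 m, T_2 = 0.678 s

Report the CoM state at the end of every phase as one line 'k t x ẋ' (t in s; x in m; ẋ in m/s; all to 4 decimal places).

phase 1: p=-0.1879, T=0.290, ωT=0.987537, cosh=1.528554, sinh=1.156061; start (x,ẋ)=(-0.054200, -0.264100) → end (x,ẋ)=(-0.073191, 0.122650)
phase 2: p=-0.0078, T=0.678, ωT=2.308793, cosh=5.080829, sinh=4.981448; start (x,ẋ)=(-0.073191, 0.122650) → end (x,ẋ)=(-0.160623, -0.486090)

1 0.2900 -0.0732 0.1227
2 0.9680 -0.1606 -0.4861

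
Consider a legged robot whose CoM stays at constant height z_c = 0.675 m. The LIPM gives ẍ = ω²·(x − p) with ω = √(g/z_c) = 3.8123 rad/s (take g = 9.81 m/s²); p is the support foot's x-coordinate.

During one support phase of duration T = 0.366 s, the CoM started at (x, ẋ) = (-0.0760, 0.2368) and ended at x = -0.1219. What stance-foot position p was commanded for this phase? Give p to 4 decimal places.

p = 0.0672

ωT = 3.8123·0.366 = 1.395302; cosh(ωT) = 2.141975, sinh(ωT) = 1.894217
x(T) = p + (x₀−p)·cosh(ωT) + (ẋ₀/ω)·sinh(ωT) ⇒ p·(1 − cosh) = x(T) − x₀·cosh − (ẋ₀/ω)·sinh
numerator   = -0.1219 − (-0.0760)·2.141975 − (0.2368/3.8123)·1.894217 = -0.076769
denominator = 1 − 2.141975 = -1.141975
p = -0.076769 / -1.141975 = 0.0672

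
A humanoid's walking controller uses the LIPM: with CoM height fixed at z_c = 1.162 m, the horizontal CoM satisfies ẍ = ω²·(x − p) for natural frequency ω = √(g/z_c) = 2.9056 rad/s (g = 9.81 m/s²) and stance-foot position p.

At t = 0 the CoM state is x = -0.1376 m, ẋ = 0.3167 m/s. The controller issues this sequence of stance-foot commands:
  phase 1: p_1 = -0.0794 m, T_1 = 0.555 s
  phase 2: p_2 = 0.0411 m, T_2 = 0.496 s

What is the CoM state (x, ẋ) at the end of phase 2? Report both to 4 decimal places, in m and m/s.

x = 0.3066, ẋ = 0.8773

phase 1: p=-0.0794, T=0.555, ωT=1.612608, cosh=2.607621, sinh=2.408254; start (x,ẋ)=(-0.137600, 0.316700) → end (x,ẋ)=(0.031328, 0.418584)
phase 2: p=0.0411, T=0.496, ωT=1.441178, cosh=2.231159, sinh=1.994510; start (x,ẋ)=(0.031328, 0.418584) → end (x,ẋ)=(0.306627, 0.877293)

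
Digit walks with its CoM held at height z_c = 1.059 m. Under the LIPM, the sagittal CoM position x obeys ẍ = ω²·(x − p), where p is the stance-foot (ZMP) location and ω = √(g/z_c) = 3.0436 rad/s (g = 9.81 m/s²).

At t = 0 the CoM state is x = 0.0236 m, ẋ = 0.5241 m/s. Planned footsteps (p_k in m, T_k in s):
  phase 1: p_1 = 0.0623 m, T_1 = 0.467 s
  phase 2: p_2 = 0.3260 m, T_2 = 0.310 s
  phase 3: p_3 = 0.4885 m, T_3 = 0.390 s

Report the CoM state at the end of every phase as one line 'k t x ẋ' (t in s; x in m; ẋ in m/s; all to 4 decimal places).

phase 1: p=0.0623, T=0.467, ωT=1.421361, cosh=2.192070, sinh=1.950685; start (x,ẋ)=(0.023600, 0.524100) → end (x,ẋ)=(0.313370, 0.919098)
phase 2: p=0.3260, T=0.310, ωT=0.943516, cosh=1.479127, sinh=1.089871; start (x,ẋ)=(0.313370, 0.919098) → end (x,ẋ)=(0.636435, 1.317567)
phase 3: p=0.4885, T=0.390, ωT=1.187004, cosh=1.791191, sinh=1.486057; start (x,ẋ)=(0.636435, 1.317567) → end (x,ẋ)=(1.396790, 3.029117)

1 0.4670 0.3134 0.9191
2 0.7770 0.6364 1.3176
3 1.1670 1.3968 3.0291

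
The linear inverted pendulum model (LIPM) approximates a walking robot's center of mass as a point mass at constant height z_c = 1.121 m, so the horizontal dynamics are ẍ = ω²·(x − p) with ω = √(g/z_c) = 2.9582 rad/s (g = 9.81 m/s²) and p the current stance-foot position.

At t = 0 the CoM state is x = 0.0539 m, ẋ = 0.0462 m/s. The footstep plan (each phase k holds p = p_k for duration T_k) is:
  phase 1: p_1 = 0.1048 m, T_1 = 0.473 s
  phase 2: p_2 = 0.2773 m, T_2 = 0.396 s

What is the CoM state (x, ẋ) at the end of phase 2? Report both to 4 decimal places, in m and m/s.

x = -0.2609, ẋ = -1.4190

phase 1: p=0.1048, T=0.473, ωT=1.399229, cosh=2.149430, sinh=1.902643; start (x,ẋ)=(0.053900, 0.046200) → end (x,ẋ)=(0.025109, -0.187182)
phase 2: p=0.2773, T=0.396, ωT=1.171447, cosh=1.768288, sinh=1.458370; start (x,ẋ)=(0.025109, -0.187182) → end (x,ẋ)=(-0.260926, -1.418983)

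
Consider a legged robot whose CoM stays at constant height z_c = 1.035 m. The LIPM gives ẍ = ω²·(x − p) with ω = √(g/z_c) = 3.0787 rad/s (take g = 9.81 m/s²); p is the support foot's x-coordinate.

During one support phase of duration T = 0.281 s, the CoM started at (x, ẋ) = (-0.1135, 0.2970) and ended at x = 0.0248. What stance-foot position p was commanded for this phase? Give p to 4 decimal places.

ωT = 3.0787·0.281 = 0.865115; cosh(ωT) = 1.398141, sinh(ωT) = 0.977138
x(T) = p + (x₀−p)·cosh(ωT) + (ẋ₀/ω)·sinh(ωT) ⇒ p·(1 − cosh) = x(T) − x₀·cosh − (ẋ₀/ω)·sinh
numerator   = 0.0248 − (-0.1135)·1.398141 − (0.2970/3.0787)·0.977138 = 0.089225
denominator = 1 − 1.398141 = -0.398141
p = 0.089225 / -0.398141 = -0.2241

p = -0.2241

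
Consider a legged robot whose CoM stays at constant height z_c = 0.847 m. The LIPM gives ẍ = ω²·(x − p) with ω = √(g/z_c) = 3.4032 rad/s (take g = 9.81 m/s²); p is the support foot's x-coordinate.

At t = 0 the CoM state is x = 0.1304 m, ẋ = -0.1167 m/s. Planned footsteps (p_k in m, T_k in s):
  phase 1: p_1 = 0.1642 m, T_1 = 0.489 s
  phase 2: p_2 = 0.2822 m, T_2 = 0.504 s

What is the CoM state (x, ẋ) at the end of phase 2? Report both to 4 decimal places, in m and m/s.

phase 1: p=0.1642, T=0.489, ωT=1.664165, cosh=2.735305, sinh=2.545956; start (x,ẋ)=(0.130400, -0.116700) → end (x,ẋ)=(-0.015557, -0.612067)
phase 2: p=0.2822, T=0.504, ωT=1.715213, cosh=2.868892, sinh=2.688966; start (x,ẋ)=(-0.015557, -0.612067) → end (x,ẋ)=(-1.055645, -4.480757)

x = -1.0556, ẋ = -4.4808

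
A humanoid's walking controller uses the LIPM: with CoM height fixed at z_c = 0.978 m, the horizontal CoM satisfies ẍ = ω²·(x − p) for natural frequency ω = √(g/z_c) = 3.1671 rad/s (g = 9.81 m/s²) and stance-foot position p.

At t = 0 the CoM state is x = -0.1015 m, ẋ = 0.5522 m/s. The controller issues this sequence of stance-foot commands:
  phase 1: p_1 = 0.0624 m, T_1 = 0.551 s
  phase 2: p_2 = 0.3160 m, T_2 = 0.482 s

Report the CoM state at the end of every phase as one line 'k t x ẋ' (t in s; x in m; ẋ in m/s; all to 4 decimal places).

phase 1: p=0.0624, T=0.551, ωT=1.745072, cosh=2.950473, sinh=2.775841; start (x,ẋ)=(-0.101500, 0.552200) → end (x,ẋ)=(0.062799, 0.188347)
phase 2: p=0.3160, T=0.482, ωT=1.526542, cosh=2.409761, sinh=2.192475; start (x,ẋ)=(0.062799, 0.188347) → end (x,ẋ)=(-0.163767, -1.304301)

1 0.5510 0.0628 0.1883
2 1.0330 -0.1638 -1.3043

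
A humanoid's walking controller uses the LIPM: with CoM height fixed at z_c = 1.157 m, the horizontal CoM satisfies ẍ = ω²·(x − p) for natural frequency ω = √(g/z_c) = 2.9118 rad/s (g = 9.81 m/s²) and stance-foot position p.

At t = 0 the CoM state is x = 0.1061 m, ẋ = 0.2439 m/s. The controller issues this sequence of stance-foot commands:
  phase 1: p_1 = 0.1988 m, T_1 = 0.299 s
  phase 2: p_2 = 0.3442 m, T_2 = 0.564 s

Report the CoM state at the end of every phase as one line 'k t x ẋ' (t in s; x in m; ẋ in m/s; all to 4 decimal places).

1 0.2990 0.1512 0.0765
2 0.8630 -0.1078 -1.1925

phase 1: p=0.1988, T=0.299, ωT=0.870628, cosh=1.403550, sinh=0.984861; start (x,ẋ)=(0.106100, 0.243900) → end (x,ẋ)=(0.151186, 0.076488)
phase 2: p=0.3442, T=0.564, ωT=1.642255, cosh=2.680176, sinh=2.486633; start (x,ẋ)=(0.151186, 0.076488) → end (x,ẋ)=(-0.107793, -1.192534)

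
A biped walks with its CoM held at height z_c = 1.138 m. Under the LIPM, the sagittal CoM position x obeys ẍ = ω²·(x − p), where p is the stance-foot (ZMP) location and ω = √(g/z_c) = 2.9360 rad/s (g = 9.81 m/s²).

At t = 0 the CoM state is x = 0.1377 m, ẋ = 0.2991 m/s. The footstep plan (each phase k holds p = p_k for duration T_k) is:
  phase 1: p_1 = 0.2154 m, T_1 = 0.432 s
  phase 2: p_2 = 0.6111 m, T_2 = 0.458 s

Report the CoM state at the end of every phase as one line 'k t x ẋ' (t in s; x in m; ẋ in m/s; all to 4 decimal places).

phase 1: p=0.2154, T=0.432, ωT=1.268352, cosh=1.918142, sinh=1.636847; start (x,ẋ)=(0.137700, 0.299100) → end (x,ẋ)=(0.233111, 0.200307)
phase 2: p=0.6111, T=0.458, ωT=1.344688, cosh=2.048805, sinh=1.788184; start (x,ẋ)=(0.233111, 0.200307) → end (x,ẋ)=(-0.041327, -1.574091)

1 0.4320 0.2331 0.2003
2 0.8900 -0.0413 -1.5741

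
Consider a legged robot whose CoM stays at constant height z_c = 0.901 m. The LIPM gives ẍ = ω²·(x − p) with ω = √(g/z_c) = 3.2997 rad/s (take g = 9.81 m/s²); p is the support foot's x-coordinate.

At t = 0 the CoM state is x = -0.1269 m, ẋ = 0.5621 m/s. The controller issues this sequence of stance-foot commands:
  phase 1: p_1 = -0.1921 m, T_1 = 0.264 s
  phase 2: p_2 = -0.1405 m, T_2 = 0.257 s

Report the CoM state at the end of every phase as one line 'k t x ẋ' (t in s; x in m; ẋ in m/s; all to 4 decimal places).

phase 1: p=-0.1921, T=0.264, ωT=0.871121, cosh=1.404035, sinh=0.985553; start (x,ẋ)=(-0.126900, 0.562100) → end (x,ẋ)=(0.067331, 1.001240)
phase 2: p=-0.1405, T=0.257, ωT=0.848023, cosh=1.381643, sinh=0.953382; start (x,ẋ)=(0.067331, 1.001240) → end (x,ẋ)=(0.435936, 2.037167)

1 0.2640 0.0673 1.0012
2 0.5210 0.4359 2.0372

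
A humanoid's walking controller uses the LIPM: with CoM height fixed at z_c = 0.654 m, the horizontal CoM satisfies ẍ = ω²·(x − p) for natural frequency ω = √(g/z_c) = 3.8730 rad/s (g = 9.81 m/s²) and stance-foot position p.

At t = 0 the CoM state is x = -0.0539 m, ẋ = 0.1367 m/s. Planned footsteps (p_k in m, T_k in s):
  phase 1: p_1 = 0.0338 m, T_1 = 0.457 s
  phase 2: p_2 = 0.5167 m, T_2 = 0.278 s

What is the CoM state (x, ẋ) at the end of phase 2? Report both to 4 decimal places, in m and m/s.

phase 1: p=0.0338, T=0.457, ωT=1.769961, cosh=3.020482, sinh=2.850142; start (x,ẋ)=(-0.053900, 0.136700) → end (x,ẋ)=(-0.130499, -0.555185)
phase 2: p=0.5167, T=0.278, ωT=1.076694, cosh=1.637840, sinh=1.297120; start (x,ẋ)=(-0.130499, -0.555185) → end (x,ẋ)=(-0.729247, -4.160667)

x = -0.7292, ẋ = -4.1607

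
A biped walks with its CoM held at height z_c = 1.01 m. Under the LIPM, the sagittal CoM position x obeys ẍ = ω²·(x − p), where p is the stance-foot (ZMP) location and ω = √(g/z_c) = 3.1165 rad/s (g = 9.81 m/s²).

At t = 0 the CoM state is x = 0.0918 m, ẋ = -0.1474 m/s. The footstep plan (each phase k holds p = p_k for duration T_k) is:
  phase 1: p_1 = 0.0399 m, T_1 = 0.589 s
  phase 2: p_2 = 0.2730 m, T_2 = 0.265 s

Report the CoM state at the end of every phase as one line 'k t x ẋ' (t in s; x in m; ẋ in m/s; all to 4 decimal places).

1 0.5890 0.0622 0.0203
2 0.8540 -0.0078 -0.5786

phase 1: p=0.0399, T=0.589, ωT=1.835618, cosh=3.214263, sinh=3.054748; start (x,ẋ)=(0.091800, -0.147400) → end (x,ẋ)=(0.062241, 0.020312)
phase 2: p=0.2730, T=0.265, ωT=0.825873, cosh=1.360863, sinh=0.923010; start (x,ẋ)=(0.062241, 0.020312) → end (x,ẋ)=(-0.007798, -0.578619)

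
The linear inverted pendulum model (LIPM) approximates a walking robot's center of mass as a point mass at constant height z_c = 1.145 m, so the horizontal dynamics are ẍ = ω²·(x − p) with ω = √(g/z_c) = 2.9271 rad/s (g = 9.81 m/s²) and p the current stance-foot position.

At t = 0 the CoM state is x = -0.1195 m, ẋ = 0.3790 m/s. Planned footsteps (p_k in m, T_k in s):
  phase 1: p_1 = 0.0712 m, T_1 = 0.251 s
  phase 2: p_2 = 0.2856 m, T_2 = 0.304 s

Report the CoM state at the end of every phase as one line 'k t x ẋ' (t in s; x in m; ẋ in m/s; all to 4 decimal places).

phase 1: p=0.0712, T=0.251, ωT=0.734702, cosh=1.282255, sinh=0.802606; start (x,ẋ)=(-0.119500, 0.379000) → end (x,ẋ)=(-0.069405, 0.037961)
phase 2: p=0.2856, T=0.304, ωT=0.889838, cosh=1.422729, sinh=1.012007; start (x,ẋ)=(-0.069405, 0.037961) → end (x,ẋ)=(-0.206351, -0.997603)

1 0.2510 -0.0694 0.0380
2 0.5550 -0.2064 -0.9976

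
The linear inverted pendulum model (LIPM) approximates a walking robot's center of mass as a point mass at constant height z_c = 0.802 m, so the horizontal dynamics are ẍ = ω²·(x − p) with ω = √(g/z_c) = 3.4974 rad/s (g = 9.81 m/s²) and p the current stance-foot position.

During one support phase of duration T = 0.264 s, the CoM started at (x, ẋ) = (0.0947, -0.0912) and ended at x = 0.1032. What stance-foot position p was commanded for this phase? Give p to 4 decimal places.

ωT = 3.4974·0.264 = 0.923314; cosh(ωT) = 1.457410, sinh(ωT) = 1.060209
x(T) = p + (x₀−p)·cosh(ωT) + (ẋ₀/ω)·sinh(ωT) ⇒ p·(1 − cosh) = x(T) − x₀·cosh − (ẋ₀/ω)·sinh
numerator   = 0.1032 − (0.0947)·1.457410 − (-0.0912/3.4974)·1.060209 = -0.007170
denominator = 1 − 1.457410 = -0.457410
p = -0.007170 / -0.457410 = 0.0157

p = 0.0157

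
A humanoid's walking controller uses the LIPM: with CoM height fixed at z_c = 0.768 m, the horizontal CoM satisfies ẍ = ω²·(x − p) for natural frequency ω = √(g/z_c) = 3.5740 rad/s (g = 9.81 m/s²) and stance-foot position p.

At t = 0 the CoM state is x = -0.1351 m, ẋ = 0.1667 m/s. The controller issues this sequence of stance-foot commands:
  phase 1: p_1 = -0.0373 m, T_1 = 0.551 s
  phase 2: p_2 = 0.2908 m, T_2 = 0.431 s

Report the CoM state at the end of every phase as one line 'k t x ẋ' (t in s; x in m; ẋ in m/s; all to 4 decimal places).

1 0.5510 -0.2307 -0.6190
2 0.9820 -1.3673 -5.6594

phase 1: p=-0.0373, T=0.551, ωT=1.969274, cosh=3.652515, sinh=3.512957; start (x,ẋ)=(-0.135100, 0.166700) → end (x,ẋ)=(-0.230663, -0.619035)
phase 2: p=0.2908, T=0.431, ωT=1.540394, cosh=2.440363, sinh=2.226066; start (x,ẋ)=(-0.230663, -0.619035) → end (x,ẋ)=(-1.367325, -5.659410)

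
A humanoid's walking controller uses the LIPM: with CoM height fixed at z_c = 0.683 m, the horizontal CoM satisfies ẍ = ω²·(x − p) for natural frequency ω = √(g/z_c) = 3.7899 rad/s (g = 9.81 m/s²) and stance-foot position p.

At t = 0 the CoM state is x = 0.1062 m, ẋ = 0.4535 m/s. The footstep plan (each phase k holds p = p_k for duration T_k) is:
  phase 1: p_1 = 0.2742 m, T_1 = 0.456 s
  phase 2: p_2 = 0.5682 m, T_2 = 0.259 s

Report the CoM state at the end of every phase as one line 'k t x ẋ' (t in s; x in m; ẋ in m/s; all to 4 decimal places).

1 0.4560 0.1126 -0.4189
2 0.7150 -0.2519 -2.6181

phase 1: p=0.2742, T=0.456, ωT=1.728194, cosh=2.904042, sinh=2.726437; start (x,ẋ)=(0.106200, 0.453500) → end (x,ẋ)=(0.112567, -0.418948)
phase 2: p=0.5682, T=0.259, ωT=0.981584, cosh=1.521699, sinh=1.146982; start (x,ẋ)=(0.112567, -0.418948) → end (x,ẋ)=(-0.251928, -2.618125)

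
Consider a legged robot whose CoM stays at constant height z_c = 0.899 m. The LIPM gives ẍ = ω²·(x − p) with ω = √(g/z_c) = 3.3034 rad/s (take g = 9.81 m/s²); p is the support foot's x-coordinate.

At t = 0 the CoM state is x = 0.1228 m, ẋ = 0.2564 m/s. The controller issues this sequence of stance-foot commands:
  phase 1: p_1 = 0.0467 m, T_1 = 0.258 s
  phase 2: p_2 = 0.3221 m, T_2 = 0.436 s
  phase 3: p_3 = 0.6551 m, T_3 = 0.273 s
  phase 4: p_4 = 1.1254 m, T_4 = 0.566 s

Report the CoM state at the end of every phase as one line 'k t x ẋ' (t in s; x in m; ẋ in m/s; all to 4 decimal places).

1 0.2580 0.2266 0.5964
2 0.6940 0.4690 0.7012
3 0.9670 0.6065 0.3734
4 1.5330 -0.2398 -4.1880

phase 1: p=0.0467, T=0.258, ωT=0.852277, cosh=1.385712, sinh=0.959269; start (x,ẋ)=(0.122800, 0.256400) → end (x,ẋ)=(0.226608, 0.596446)
phase 2: p=0.3221, T=0.436, ωT=1.440282, cosh=2.229374, sinh=1.992514; start (x,ẋ)=(0.226608, 0.596446) → end (x,ẋ)=(0.468972, 0.701168)
phase 3: p=0.6551, T=0.273, ωT=0.901828, cosh=1.434965, sinh=1.029138; start (x,ẋ)=(0.468972, 0.701168) → end (x,ẋ)=(0.606454, 0.373380)
phase 4: p=1.1254, T=0.566, ωT=1.869724, cosh=3.320337, sinh=3.166171; start (x,ẋ)=(0.606454, 0.373380) → end (x,ẋ)=(-0.239808, -4.187981)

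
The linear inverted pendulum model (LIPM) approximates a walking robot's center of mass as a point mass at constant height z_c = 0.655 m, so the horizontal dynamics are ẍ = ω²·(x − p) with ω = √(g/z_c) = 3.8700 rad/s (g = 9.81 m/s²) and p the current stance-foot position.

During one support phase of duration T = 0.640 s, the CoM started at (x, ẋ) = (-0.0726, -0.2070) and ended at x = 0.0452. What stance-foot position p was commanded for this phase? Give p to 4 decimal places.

p = -0.1595

ωT = 3.8700·0.640 = 2.476800; cosh(ωT) = 5.993563, sinh(ωT) = 5.909551
x(T) = p + (x₀−p)·cosh(ωT) + (ẋ₀/ω)·sinh(ωT) ⇒ p·(1 − cosh) = x(T) − x₀·cosh − (ẋ₀/ω)·sinh
numerator   = 0.0452 − (-0.0726)·5.993563 − (-0.2070/3.8700)·5.909551 = 0.796425
denominator = 1 − 5.993563 = -4.993563
p = 0.796425 / -4.993563 = -0.1595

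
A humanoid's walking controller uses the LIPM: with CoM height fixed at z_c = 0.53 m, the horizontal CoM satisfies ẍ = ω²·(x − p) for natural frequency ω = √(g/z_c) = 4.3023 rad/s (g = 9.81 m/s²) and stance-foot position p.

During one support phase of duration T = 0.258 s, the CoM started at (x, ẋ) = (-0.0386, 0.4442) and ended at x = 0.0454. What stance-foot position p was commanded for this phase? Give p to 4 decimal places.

p = 0.0430

ωT = 4.3023·0.258 = 1.109993; cosh(ωT) = 1.681950, sinh(ωT) = 1.352389
x(T) = p + (x₀−p)·cosh(ωT) + (ẋ₀/ω)·sinh(ωT) ⇒ p·(1 − cosh) = x(T) − x₀·cosh − (ẋ₀/ω)·sinh
numerator   = 0.0454 − (-0.0386)·1.681950 − (0.4442/4.3023)·1.352389 = -0.029307
denominator = 1 − 1.681950 = -0.681950
p = -0.029307 / -0.681950 = 0.0430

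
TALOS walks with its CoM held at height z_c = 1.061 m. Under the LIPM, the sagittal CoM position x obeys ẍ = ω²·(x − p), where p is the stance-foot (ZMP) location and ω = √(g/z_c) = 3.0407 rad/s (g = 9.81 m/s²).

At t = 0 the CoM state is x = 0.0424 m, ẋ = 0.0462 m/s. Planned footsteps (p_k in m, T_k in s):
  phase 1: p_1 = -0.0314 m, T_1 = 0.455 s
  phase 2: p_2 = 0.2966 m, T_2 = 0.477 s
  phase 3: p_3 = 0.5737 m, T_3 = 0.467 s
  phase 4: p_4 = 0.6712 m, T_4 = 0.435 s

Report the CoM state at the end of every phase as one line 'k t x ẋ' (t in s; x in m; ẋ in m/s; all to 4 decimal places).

1 0.4550 0.1534 0.5174
2 0.9320 0.3174 0.2867
3 1.3990 0.1962 -0.8901
4 1.8340 -0.7939 -4.3073

phase 1: p=-0.0314, T=0.455, ωT=1.383519, cosh=2.119803, sinh=1.869109; start (x,ẋ)=(0.042400, 0.046200) → end (x,ẋ)=(0.153440, 0.517370)
phase 2: p=0.2966, T=0.477, ωT=1.450414, cosh=2.249676, sinh=2.015203; start (x,ẋ)=(0.153440, 0.517370) → end (x,ẋ)=(0.317421, 0.286686)
phase 3: p=0.5737, T=0.467, ωT=1.420007, cosh=2.189431, sinh=1.947718; start (x,ẋ)=(0.317421, 0.286686) → end (x,ẋ)=(0.196231, -0.890116)
phase 4: p=0.6712, T=0.435, ωT=1.322705, cosh=2.009986, sinh=1.743573; start (x,ẋ)=(0.196231, -0.890116) → end (x,ẋ)=(-0.793885, -4.307257)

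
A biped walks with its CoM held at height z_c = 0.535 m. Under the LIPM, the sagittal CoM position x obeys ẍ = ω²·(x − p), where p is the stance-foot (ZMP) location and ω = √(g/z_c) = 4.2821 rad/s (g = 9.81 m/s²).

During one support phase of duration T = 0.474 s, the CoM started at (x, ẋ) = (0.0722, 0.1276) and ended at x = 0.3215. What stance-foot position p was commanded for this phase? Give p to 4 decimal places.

ωT = 4.2821·0.474 = 2.029715; cosh(ωT) = 3.871646, sinh(ωT) = 3.740273
x(T) = p + (x₀−p)·cosh(ωT) + (ẋ₀/ω)·sinh(ωT) ⇒ p·(1 − cosh) = x(T) − x₀·cosh − (ẋ₀/ω)·sinh
numerator   = 0.3215 − (0.0722)·3.871646 − (0.1276/4.2821)·3.740273 = -0.069487
denominator = 1 − 3.871646 = -2.871646
p = -0.069487 / -2.871646 = 0.0242

p = 0.0242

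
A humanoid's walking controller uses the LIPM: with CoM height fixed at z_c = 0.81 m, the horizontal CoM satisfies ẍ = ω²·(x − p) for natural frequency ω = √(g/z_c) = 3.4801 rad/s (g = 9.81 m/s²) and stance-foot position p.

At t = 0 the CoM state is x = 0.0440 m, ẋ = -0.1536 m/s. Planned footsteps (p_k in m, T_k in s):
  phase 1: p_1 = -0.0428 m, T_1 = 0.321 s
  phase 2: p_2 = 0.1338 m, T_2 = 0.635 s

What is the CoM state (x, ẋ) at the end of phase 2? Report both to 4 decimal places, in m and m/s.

x = -0.0842, ẋ = -0.7075

phase 1: p=-0.0428, T=0.321, ωT=1.117112, cosh=1.691620, sinh=1.364396; start (x,ẋ)=(0.044000, -0.153600) → end (x,ẋ)=(0.043813, 0.152314)
phase 2: p=0.1338, T=0.635, ωT=2.209863, cosh=4.612094, sinh=4.502378; start (x,ẋ)=(0.043813, 0.152314) → end (x,ẋ)=(-0.084174, -0.707500)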